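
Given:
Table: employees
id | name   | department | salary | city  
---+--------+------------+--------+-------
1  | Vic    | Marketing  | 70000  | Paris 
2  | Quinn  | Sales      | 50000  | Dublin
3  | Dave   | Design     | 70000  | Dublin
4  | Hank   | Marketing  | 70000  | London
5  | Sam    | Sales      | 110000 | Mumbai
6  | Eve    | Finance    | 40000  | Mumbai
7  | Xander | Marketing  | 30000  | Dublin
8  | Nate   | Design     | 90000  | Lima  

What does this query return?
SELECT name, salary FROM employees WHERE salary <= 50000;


Filtering: salary <= 50000
Matching: 3 rows

3 rows:
Quinn, 50000
Eve, 40000
Xander, 30000


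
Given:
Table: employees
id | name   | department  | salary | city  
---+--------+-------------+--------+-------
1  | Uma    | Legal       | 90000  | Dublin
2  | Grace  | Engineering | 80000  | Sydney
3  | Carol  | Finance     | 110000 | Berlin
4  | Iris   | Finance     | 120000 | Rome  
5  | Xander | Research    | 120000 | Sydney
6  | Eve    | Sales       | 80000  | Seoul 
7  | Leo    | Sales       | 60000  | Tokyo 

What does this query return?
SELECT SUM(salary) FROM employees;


SUM(salary) = 90000 + 80000 + 110000 + 120000 + 120000 + 80000 + 60000 = 660000

660000


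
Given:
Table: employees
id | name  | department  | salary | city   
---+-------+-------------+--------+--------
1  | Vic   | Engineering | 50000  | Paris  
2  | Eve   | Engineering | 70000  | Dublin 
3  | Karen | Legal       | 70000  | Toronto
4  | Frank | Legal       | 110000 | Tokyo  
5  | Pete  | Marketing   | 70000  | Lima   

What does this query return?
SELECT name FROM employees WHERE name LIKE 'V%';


LIKE 'V%' matches names starting with 'V'
Matching: 1

1 rows:
Vic


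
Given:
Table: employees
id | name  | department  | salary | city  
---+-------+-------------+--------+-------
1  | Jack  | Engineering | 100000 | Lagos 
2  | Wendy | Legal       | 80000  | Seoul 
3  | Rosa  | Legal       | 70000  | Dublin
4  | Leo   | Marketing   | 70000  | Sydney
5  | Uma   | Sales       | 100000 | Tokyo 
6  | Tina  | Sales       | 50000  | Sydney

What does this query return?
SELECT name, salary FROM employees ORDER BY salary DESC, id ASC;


Sorting by salary DESC, then id ASC for ties

6 rows:
Jack, 100000
Uma, 100000
Wendy, 80000
Rosa, 70000
Leo, 70000
Tina, 50000


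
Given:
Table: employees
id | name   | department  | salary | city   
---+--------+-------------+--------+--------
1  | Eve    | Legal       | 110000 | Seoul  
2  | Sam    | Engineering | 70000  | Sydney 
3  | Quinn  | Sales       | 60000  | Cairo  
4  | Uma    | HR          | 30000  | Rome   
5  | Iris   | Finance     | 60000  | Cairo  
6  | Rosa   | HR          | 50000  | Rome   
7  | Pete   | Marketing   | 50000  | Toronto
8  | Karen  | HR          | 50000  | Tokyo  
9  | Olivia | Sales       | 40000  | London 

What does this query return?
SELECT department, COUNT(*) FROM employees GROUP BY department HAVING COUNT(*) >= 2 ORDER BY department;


Groups with count >= 2:
  HR: 3 -> PASS
  Sales: 2 -> PASS
  Engineering: 1 -> filtered out
  Finance: 1 -> filtered out
  Legal: 1 -> filtered out
  Marketing: 1 -> filtered out


2 groups:
HR, 3
Sales, 2


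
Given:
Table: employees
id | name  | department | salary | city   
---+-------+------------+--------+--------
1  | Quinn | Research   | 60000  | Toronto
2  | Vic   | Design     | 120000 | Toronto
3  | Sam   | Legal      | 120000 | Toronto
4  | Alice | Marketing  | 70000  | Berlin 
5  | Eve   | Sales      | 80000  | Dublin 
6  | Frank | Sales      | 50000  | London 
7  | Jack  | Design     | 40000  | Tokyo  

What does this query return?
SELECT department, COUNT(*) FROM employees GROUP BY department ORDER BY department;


Assigning each row to its department group:
  Quinn -> Research
  Vic -> Design
  Sam -> Legal
  Alice -> Marketing
  Eve -> Sales
  Frank -> Sales
  Jack -> Design


5 groups:
Design, 2
Legal, 1
Marketing, 1
Research, 1
Sales, 2


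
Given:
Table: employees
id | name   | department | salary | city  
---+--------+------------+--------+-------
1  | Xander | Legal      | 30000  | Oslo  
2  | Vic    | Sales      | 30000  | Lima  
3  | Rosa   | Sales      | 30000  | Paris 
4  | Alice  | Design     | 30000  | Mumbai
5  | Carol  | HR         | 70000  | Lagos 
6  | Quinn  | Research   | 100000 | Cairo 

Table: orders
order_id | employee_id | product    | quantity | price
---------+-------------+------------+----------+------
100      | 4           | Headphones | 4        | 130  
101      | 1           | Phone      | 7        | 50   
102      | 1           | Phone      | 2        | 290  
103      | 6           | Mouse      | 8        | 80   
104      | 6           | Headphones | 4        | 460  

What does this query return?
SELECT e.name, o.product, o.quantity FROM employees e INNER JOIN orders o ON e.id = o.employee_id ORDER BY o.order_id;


Joining employees.id = orders.employee_id:
  employee Alice (id=4) -> order Headphones
  employee Xander (id=1) -> order Phone
  employee Xander (id=1) -> order Phone
  employee Quinn (id=6) -> order Mouse
  employee Quinn (id=6) -> order Headphones


5 rows:
Alice, Headphones, 4
Xander, Phone, 7
Xander, Phone, 2
Quinn, Mouse, 8
Quinn, Headphones, 4


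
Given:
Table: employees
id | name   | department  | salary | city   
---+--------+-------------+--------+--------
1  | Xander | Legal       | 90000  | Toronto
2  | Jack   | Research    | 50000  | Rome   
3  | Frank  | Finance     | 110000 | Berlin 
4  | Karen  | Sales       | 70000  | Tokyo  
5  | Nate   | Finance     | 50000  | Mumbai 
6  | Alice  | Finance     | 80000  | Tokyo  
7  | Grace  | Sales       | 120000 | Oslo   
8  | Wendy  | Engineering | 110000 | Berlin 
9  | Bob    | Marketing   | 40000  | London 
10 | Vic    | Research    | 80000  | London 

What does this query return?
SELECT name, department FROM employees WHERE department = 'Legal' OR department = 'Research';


Filtering: department = 'Legal' OR 'Research'
Matching: 3 rows

3 rows:
Xander, Legal
Jack, Research
Vic, Research


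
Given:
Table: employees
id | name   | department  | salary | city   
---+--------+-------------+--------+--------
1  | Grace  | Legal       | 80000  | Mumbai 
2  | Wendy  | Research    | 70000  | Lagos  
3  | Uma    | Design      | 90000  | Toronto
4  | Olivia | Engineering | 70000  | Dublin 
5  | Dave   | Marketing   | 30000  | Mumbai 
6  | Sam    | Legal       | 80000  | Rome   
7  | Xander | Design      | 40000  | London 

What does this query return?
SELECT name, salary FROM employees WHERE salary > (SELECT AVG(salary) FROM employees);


Subquery: AVG(salary) = 65714.29
Filtering: salary > 65714.29
  Grace (80000) -> MATCH
  Wendy (70000) -> MATCH
  Uma (90000) -> MATCH
  Olivia (70000) -> MATCH
  Sam (80000) -> MATCH


5 rows:
Grace, 80000
Wendy, 70000
Uma, 90000
Olivia, 70000
Sam, 80000


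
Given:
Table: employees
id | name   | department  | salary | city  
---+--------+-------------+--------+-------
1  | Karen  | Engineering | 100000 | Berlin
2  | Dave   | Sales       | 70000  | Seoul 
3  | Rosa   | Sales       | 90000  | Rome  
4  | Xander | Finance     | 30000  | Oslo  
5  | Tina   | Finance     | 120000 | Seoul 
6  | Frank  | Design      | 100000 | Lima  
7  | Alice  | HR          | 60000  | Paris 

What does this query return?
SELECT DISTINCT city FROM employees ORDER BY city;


All 'city' values (row order): Berlin, Seoul, Rome, Oslo, Seoul, Lima, Paris
Removing duplicates leaves 6 unique value(s).

6 values:
Berlin
Lima
Oslo
Paris
Rome
Seoul


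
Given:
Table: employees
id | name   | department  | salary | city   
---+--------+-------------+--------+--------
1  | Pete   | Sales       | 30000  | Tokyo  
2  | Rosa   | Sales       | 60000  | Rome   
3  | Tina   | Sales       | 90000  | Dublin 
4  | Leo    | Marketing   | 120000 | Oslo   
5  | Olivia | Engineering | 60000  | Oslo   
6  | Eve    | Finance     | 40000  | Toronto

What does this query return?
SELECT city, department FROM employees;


Projecting columns: city, department

6 rows:
Tokyo, Sales
Rome, Sales
Dublin, Sales
Oslo, Marketing
Oslo, Engineering
Toronto, Finance


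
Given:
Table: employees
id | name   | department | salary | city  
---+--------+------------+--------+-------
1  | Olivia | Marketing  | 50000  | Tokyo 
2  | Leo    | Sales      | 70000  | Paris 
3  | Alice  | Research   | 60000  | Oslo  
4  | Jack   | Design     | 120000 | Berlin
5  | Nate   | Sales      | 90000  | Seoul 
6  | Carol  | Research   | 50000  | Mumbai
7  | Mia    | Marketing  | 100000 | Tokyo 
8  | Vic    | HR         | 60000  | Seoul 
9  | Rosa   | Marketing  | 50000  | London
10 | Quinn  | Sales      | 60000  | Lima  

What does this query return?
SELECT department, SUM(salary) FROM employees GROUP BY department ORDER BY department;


Summing salary within each department:
  Design: 120000 = 120000
  HR: 60000 = 60000
  Marketing: 50000 + 100000 + 50000 = 200000
  Research: 60000 + 50000 = 110000
  Sales: 70000 + 90000 + 60000 = 220000


5 groups:
Design, 120000
HR, 60000
Marketing, 200000
Research, 110000
Sales, 220000


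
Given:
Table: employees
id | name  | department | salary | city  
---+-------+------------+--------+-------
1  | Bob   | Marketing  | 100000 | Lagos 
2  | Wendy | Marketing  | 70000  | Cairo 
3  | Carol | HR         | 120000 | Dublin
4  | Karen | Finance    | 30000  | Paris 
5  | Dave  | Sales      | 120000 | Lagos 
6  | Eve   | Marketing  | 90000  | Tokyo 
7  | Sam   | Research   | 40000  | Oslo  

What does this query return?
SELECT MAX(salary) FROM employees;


Salaries: 100000, 70000, 120000, 30000, 120000, 90000, 40000
MAX = 120000

120000


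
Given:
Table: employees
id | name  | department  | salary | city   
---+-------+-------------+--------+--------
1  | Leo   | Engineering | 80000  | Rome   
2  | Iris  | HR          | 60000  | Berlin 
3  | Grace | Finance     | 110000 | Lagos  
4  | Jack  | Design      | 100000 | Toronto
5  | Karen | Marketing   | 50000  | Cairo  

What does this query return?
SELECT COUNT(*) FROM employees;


COUNT(*) counts all rows

5


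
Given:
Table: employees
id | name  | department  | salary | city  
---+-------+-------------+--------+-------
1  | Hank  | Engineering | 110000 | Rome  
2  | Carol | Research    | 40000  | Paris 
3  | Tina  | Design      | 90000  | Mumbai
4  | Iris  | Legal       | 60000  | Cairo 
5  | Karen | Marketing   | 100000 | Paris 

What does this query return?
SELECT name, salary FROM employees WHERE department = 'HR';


Filtering: department = 'HR'
Matching rows: 0

Empty result set (0 rows)


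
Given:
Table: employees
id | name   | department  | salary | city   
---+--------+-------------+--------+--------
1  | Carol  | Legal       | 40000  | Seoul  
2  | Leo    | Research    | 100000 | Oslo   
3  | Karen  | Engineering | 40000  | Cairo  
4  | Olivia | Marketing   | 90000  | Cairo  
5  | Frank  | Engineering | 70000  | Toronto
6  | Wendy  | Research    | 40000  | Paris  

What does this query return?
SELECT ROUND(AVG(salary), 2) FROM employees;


SUM(salary) = 380000
COUNT = 6
ROUND(AVG, 2) = ROUND(380000 / 6, 2) = 63333.33

63333.33


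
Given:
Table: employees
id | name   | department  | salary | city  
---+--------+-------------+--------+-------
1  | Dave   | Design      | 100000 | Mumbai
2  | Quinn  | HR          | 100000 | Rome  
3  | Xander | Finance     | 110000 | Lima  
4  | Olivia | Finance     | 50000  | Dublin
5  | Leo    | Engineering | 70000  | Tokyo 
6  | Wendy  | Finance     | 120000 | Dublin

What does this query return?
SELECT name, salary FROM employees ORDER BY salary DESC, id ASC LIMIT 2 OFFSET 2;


Sort by salary DESC (id ASC tiebreak), then skip 2 and take 2
Rows 3 through 4

2 rows:
Dave, 100000
Quinn, 100000


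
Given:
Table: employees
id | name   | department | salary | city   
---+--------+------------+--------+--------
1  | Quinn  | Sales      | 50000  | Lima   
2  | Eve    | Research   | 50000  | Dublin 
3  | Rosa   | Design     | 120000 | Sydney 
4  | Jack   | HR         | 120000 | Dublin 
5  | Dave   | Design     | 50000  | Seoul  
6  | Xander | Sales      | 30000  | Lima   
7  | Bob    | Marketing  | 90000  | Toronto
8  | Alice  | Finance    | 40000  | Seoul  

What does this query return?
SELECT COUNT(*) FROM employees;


COUNT(*) counts all rows

8


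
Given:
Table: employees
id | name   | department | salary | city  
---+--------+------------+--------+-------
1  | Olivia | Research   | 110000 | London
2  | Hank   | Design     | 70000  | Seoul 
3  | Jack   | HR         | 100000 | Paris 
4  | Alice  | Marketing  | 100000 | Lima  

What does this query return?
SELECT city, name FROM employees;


Projecting columns: city, name

4 rows:
London, Olivia
Seoul, Hank
Paris, Jack
Lima, Alice


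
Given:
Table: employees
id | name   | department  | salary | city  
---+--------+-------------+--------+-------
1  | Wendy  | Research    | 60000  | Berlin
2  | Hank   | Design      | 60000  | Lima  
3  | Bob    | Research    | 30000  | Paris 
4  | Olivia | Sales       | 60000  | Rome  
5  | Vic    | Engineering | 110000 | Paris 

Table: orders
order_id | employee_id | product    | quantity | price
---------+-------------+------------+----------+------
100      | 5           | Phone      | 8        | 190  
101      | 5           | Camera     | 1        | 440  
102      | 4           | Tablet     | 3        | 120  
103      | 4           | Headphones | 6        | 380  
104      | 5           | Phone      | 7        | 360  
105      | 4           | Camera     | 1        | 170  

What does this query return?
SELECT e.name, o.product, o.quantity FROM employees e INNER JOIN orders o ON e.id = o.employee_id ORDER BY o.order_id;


Joining employees.id = orders.employee_id:
  employee Vic (id=5) -> order Phone
  employee Vic (id=5) -> order Camera
  employee Olivia (id=4) -> order Tablet
  employee Olivia (id=4) -> order Headphones
  employee Vic (id=5) -> order Phone
  employee Olivia (id=4) -> order Camera


6 rows:
Vic, Phone, 8
Vic, Camera, 1
Olivia, Tablet, 3
Olivia, Headphones, 6
Vic, Phone, 7
Olivia, Camera, 1


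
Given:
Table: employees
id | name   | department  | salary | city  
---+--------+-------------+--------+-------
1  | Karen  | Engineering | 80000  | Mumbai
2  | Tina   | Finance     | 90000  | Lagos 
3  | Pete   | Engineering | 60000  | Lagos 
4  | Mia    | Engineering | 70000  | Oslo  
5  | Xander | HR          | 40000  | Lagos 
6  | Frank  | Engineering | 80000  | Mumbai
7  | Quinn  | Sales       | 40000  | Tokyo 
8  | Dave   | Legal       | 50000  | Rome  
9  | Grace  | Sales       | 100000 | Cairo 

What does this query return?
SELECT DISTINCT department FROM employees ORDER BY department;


All 'department' values (row order): Engineering, Finance, Engineering, Engineering, HR, Engineering, Sales, Legal, Sales
Removing duplicates leaves 5 unique value(s).

5 values:
Engineering
Finance
HR
Legal
Sales


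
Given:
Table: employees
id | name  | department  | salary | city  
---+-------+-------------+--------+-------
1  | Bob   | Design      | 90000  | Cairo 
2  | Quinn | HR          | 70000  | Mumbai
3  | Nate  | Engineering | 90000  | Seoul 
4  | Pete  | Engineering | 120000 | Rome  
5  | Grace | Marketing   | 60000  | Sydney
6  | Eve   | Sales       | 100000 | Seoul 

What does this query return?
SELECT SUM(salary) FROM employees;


SUM(salary) = 90000 + 70000 + 90000 + 120000 + 60000 + 100000 = 530000

530000


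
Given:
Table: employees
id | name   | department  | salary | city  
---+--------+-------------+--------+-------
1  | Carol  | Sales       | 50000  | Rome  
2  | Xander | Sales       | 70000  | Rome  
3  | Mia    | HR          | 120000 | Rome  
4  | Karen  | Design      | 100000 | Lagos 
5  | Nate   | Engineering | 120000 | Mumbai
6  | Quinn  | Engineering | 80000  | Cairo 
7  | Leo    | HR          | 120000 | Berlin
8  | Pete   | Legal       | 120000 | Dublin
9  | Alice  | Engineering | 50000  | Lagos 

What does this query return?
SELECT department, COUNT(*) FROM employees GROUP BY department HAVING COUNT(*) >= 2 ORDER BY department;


Groups with count >= 2:
  Engineering: 3 -> PASS
  HR: 2 -> PASS
  Sales: 2 -> PASS
  Design: 1 -> filtered out
  Legal: 1 -> filtered out


3 groups:
Engineering, 3
HR, 2
Sales, 2


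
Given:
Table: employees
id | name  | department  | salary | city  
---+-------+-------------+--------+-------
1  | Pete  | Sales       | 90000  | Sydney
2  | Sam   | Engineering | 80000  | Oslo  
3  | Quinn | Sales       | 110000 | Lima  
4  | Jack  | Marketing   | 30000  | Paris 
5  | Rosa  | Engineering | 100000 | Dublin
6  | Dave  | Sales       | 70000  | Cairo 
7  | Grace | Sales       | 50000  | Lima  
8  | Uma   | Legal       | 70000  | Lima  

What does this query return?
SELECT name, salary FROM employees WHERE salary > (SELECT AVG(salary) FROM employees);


Subquery: AVG(salary) = 75000.0
Filtering: salary > 75000.0
  Pete (90000) -> MATCH
  Sam (80000) -> MATCH
  Quinn (110000) -> MATCH
  Rosa (100000) -> MATCH


4 rows:
Pete, 90000
Sam, 80000
Quinn, 110000
Rosa, 100000


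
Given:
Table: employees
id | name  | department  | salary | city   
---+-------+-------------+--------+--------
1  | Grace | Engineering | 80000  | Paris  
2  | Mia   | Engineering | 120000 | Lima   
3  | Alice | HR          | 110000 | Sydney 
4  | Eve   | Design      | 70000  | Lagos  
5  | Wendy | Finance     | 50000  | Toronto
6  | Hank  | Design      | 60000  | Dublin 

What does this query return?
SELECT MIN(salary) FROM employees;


Salaries: 80000, 120000, 110000, 70000, 50000, 60000
MIN = 50000

50000


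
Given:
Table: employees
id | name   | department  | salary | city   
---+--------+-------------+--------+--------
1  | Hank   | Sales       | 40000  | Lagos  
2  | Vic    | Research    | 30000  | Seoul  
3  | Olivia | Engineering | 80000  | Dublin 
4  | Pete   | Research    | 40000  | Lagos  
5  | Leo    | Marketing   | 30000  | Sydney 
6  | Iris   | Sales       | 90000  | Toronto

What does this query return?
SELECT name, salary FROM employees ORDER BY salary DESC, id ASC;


Sorting by salary DESC, then id ASC for ties

6 rows:
Iris, 90000
Olivia, 80000
Hank, 40000
Pete, 40000
Vic, 30000
Leo, 30000


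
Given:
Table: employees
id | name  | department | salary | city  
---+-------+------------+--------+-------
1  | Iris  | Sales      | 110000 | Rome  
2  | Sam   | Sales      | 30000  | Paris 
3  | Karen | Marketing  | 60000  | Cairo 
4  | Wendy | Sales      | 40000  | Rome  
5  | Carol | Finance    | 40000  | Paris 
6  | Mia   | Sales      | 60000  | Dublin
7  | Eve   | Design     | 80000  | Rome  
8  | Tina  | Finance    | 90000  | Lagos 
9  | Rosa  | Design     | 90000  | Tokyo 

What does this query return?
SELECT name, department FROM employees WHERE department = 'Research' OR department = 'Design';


Filtering: department = 'Research' OR 'Design'
Matching: 2 rows

2 rows:
Eve, Design
Rosa, Design


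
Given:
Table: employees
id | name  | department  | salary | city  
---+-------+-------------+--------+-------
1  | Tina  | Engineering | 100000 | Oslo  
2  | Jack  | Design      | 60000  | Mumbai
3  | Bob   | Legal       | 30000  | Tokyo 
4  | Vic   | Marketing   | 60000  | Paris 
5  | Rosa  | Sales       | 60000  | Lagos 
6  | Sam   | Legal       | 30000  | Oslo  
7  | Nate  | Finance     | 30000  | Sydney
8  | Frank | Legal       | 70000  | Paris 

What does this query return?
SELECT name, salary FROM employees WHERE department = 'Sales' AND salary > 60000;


Filtering: department = 'Sales' AND salary > 60000
Matching: 0 rows

Empty result set (0 rows)


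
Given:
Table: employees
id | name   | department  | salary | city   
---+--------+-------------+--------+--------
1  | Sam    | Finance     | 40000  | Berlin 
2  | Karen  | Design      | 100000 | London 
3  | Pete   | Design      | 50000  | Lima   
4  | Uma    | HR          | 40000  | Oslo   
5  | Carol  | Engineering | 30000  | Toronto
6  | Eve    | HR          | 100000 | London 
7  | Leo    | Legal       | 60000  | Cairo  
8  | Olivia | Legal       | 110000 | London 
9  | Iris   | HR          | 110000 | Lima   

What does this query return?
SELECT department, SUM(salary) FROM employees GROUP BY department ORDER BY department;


Summing salary within each department:
  Design: 100000 + 50000 = 150000
  Engineering: 30000 = 30000
  Finance: 40000 = 40000
  HR: 40000 + 100000 + 110000 = 250000
  Legal: 60000 + 110000 = 170000


5 groups:
Design, 150000
Engineering, 30000
Finance, 40000
HR, 250000
Legal, 170000


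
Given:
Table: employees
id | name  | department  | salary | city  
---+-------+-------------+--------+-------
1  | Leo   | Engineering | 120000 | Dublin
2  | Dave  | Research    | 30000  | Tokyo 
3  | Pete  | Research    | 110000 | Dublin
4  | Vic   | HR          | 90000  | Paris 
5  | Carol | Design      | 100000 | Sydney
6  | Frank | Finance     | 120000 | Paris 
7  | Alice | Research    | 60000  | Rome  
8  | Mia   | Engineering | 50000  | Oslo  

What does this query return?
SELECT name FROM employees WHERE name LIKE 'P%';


LIKE 'P%' matches names starting with 'P'
Matching: 1

1 rows:
Pete


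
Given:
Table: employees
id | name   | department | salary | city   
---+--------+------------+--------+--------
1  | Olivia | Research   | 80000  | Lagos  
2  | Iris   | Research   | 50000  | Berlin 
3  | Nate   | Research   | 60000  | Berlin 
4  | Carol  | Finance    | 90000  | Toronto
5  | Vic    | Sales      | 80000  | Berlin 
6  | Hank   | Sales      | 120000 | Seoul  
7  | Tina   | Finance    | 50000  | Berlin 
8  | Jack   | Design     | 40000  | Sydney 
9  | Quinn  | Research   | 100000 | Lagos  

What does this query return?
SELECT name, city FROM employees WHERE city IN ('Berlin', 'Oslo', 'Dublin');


Filtering: city IN ('Berlin', 'Oslo', 'Dublin')
Matching: 4 rows

4 rows:
Iris, Berlin
Nate, Berlin
Vic, Berlin
Tina, Berlin


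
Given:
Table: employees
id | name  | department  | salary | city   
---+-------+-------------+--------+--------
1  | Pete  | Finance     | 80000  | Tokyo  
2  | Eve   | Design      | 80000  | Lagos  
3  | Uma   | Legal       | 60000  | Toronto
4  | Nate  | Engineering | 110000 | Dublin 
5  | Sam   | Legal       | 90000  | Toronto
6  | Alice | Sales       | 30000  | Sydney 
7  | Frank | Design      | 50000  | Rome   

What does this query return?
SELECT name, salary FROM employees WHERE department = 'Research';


Filtering: department = 'Research'
Matching rows: 0

Empty result set (0 rows)


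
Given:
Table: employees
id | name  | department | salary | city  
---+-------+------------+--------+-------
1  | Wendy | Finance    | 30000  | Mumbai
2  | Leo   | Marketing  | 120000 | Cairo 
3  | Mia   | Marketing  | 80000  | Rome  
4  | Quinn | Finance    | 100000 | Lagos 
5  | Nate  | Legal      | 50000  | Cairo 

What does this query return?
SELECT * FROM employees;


SELECT * returns all 5 rows with all columns

5 rows:
1, Wendy, Finance, 30000, Mumbai
2, Leo, Marketing, 120000, Cairo
3, Mia, Marketing, 80000, Rome
4, Quinn, Finance, 100000, Lagos
5, Nate, Legal, 50000, Cairo


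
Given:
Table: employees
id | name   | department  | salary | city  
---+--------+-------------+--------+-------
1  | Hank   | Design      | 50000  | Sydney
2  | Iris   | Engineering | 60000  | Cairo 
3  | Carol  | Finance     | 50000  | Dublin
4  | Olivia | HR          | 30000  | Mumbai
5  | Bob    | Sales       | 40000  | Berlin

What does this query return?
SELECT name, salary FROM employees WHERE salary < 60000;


Filtering: salary < 60000
Matching: 4 rows

4 rows:
Hank, 50000
Carol, 50000
Olivia, 30000
Bob, 40000


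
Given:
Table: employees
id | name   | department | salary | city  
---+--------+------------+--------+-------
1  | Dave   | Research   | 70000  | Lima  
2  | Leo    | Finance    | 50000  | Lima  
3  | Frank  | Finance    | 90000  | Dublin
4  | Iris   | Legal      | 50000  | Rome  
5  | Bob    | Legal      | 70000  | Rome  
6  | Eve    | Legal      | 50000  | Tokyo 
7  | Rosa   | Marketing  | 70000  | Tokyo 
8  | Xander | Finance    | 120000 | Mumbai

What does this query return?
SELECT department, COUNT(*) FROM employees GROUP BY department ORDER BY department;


Assigning each row to its department group:
  Dave -> Research
  Leo -> Finance
  Frank -> Finance
  Iris -> Legal
  Bob -> Legal
  Eve -> Legal
  Rosa -> Marketing
  Xander -> Finance


4 groups:
Finance, 3
Legal, 3
Marketing, 1
Research, 1


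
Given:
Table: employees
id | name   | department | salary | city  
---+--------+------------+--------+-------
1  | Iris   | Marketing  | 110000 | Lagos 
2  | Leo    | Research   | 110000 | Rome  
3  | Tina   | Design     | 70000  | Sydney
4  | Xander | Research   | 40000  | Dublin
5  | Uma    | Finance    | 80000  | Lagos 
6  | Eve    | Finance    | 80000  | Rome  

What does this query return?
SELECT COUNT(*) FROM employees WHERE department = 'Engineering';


Counting rows where department = 'Engineering'


0


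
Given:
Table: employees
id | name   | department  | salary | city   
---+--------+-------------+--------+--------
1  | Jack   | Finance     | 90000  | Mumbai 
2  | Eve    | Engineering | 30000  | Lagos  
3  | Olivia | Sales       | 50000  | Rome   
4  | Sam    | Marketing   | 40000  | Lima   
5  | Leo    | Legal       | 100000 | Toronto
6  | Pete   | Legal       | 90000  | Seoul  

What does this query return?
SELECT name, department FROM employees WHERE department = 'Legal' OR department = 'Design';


Filtering: department = 'Legal' OR 'Design'
Matching: 2 rows

2 rows:
Leo, Legal
Pete, Legal


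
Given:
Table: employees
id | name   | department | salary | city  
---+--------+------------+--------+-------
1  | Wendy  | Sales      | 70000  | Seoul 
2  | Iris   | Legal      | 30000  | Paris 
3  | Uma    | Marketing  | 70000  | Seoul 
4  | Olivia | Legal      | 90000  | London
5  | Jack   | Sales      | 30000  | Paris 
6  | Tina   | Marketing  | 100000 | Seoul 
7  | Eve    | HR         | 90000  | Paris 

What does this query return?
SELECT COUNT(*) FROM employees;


COUNT(*) counts all rows

7


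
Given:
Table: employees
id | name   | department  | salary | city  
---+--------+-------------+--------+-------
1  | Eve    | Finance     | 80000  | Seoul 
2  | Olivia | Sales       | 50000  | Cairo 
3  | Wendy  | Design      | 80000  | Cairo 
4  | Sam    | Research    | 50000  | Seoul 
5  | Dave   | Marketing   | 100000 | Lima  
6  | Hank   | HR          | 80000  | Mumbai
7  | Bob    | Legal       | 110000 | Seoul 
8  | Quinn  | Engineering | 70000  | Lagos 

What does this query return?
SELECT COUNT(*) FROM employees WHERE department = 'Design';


Counting rows where department = 'Design'
  Wendy -> MATCH


1


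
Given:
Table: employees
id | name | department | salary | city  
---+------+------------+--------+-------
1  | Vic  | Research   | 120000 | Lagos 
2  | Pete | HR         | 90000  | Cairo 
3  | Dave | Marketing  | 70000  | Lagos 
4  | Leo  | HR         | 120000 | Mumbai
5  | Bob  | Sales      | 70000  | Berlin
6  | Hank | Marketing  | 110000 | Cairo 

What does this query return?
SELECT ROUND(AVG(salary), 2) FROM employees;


SUM(salary) = 580000
COUNT = 6
ROUND(AVG, 2) = ROUND(580000 / 6, 2) = 96666.67

96666.67


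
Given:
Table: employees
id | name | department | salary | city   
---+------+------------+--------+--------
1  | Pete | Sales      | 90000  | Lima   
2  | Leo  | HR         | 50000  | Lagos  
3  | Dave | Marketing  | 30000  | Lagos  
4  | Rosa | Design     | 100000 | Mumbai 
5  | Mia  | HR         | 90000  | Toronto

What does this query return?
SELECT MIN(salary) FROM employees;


Salaries: 90000, 50000, 30000, 100000, 90000
MIN = 30000

30000


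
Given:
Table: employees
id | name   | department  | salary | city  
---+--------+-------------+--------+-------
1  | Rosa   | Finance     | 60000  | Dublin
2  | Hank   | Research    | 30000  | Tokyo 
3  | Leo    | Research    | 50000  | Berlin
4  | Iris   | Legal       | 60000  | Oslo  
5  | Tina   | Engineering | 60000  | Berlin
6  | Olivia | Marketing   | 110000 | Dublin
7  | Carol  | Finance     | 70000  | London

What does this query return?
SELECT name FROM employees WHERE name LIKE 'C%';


LIKE 'C%' matches names starting with 'C'
Matching: 1

1 rows:
Carol


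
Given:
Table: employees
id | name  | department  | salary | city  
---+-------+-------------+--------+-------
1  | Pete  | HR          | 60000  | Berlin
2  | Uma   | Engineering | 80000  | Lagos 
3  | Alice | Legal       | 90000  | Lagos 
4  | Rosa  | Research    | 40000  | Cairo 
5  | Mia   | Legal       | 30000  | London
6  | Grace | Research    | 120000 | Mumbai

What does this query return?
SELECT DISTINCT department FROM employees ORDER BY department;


All 'department' values (row order): HR, Engineering, Legal, Research, Legal, Research
Removing duplicates leaves 4 unique value(s).

4 values:
Engineering
HR
Legal
Research


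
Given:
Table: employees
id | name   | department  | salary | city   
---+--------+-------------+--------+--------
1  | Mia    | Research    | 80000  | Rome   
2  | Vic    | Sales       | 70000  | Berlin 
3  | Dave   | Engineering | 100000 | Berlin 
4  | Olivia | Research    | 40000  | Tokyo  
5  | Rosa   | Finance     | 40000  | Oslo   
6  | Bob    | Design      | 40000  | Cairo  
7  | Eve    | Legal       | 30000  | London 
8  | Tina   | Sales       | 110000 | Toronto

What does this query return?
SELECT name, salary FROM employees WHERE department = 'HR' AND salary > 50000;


Filtering: department = 'HR' AND salary > 50000
Matching: 0 rows

Empty result set (0 rows)


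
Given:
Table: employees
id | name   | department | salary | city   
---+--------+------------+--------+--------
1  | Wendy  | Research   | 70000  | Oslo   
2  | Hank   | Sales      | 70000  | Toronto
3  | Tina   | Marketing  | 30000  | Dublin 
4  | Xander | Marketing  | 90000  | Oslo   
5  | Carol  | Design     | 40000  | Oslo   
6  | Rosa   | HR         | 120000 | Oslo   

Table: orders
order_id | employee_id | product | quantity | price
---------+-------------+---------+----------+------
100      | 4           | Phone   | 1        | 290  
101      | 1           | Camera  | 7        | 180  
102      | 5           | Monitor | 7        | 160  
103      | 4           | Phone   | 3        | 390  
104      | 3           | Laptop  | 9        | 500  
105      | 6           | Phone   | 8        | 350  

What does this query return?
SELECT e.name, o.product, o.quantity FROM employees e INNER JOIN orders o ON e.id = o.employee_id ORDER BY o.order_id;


Joining employees.id = orders.employee_id:
  employee Xander (id=4) -> order Phone
  employee Wendy (id=1) -> order Camera
  employee Carol (id=5) -> order Monitor
  employee Xander (id=4) -> order Phone
  employee Tina (id=3) -> order Laptop
  employee Rosa (id=6) -> order Phone


6 rows:
Xander, Phone, 1
Wendy, Camera, 7
Carol, Monitor, 7
Xander, Phone, 3
Tina, Laptop, 9
Rosa, Phone, 8


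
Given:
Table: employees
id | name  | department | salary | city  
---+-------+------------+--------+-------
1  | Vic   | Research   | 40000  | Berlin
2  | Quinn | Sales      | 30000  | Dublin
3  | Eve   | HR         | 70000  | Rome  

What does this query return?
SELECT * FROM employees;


SELECT * returns all 3 rows with all columns

3 rows:
1, Vic, Research, 40000, Berlin
2, Quinn, Sales, 30000, Dublin
3, Eve, HR, 70000, Rome


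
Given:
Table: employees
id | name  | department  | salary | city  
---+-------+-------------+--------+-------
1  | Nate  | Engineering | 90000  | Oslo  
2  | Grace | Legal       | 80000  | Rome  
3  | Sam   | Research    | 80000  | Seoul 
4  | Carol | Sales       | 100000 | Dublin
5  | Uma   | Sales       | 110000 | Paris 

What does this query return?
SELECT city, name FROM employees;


Projecting columns: city, name

5 rows:
Oslo, Nate
Rome, Grace
Seoul, Sam
Dublin, Carol
Paris, Uma


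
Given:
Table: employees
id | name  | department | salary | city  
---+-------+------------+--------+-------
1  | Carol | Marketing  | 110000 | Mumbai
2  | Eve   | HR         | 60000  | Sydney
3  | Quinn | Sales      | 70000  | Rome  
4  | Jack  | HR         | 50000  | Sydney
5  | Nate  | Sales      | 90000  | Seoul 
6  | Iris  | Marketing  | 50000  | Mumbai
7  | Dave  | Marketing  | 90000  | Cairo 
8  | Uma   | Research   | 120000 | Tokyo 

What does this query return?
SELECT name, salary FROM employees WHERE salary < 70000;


Filtering: salary < 70000
Matching: 3 rows

3 rows:
Eve, 60000
Jack, 50000
Iris, 50000


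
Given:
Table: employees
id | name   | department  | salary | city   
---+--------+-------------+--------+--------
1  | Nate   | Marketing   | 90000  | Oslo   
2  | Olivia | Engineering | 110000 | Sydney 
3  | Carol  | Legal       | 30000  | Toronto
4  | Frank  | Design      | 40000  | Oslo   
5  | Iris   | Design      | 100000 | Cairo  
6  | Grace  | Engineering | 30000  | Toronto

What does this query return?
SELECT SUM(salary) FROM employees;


SUM(salary) = 90000 + 110000 + 30000 + 40000 + 100000 + 30000 = 400000

400000


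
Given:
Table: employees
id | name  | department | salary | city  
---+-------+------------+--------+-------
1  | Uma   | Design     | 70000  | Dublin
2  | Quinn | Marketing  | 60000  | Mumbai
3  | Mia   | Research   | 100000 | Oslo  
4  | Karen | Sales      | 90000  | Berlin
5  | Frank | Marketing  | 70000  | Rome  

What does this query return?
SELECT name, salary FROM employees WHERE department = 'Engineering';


Filtering: department = 'Engineering'
Matching rows: 0

Empty result set (0 rows)


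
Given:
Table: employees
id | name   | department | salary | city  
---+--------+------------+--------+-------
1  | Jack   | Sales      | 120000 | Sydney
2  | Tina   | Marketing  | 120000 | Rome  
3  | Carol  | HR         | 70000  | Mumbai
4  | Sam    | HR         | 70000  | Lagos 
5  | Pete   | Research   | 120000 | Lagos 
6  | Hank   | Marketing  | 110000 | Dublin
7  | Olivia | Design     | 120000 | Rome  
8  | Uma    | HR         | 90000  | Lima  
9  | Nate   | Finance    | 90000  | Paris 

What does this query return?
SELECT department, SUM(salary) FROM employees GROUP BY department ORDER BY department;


Summing salary within each department:
  Design: 120000 = 120000
  Finance: 90000 = 90000
  HR: 70000 + 70000 + 90000 = 230000
  Marketing: 120000 + 110000 = 230000
  Research: 120000 = 120000
  Sales: 120000 = 120000


6 groups:
Design, 120000
Finance, 90000
HR, 230000
Marketing, 230000
Research, 120000
Sales, 120000


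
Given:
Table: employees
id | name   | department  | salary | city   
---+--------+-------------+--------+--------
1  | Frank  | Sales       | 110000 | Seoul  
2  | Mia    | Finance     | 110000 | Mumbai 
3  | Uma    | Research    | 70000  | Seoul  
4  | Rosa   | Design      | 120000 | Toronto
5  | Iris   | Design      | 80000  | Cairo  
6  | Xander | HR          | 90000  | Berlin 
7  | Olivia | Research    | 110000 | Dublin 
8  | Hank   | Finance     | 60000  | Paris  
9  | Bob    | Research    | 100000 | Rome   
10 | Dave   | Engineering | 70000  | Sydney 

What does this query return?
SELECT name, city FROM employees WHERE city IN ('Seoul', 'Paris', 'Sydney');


Filtering: city IN ('Seoul', 'Paris', 'Sydney')
Matching: 4 rows

4 rows:
Frank, Seoul
Uma, Seoul
Hank, Paris
Dave, Sydney


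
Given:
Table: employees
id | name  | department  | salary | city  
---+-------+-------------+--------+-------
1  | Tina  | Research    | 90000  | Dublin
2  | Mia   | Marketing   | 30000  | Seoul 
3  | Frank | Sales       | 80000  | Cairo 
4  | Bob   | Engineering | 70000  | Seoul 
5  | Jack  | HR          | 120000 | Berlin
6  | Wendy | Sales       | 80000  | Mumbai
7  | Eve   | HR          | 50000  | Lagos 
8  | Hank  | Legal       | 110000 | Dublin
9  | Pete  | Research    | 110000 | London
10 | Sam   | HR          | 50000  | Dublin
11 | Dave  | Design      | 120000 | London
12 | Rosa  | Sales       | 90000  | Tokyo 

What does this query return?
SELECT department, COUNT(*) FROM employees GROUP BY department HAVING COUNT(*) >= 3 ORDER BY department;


Groups with count >= 3:
  HR: 3 -> PASS
  Sales: 3 -> PASS
  Design: 1 -> filtered out
  Engineering: 1 -> filtered out
  Legal: 1 -> filtered out
  Marketing: 1 -> filtered out
  Research: 2 -> filtered out


2 groups:
HR, 3
Sales, 3


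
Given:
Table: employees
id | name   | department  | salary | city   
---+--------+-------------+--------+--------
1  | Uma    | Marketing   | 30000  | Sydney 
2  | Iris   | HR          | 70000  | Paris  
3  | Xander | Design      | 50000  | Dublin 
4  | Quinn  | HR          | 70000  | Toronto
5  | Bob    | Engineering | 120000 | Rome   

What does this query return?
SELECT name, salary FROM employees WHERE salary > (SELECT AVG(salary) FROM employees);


Subquery: AVG(salary) = 68000.0
Filtering: salary > 68000.0
  Iris (70000) -> MATCH
  Quinn (70000) -> MATCH
  Bob (120000) -> MATCH


3 rows:
Iris, 70000
Quinn, 70000
Bob, 120000


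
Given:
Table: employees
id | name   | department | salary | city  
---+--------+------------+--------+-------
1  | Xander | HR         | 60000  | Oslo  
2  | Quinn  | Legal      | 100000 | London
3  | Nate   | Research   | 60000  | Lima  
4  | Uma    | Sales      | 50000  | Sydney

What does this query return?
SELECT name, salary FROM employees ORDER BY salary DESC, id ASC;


Sorting by salary DESC, then id ASC for ties

4 rows:
Quinn, 100000
Xander, 60000
Nate, 60000
Uma, 50000


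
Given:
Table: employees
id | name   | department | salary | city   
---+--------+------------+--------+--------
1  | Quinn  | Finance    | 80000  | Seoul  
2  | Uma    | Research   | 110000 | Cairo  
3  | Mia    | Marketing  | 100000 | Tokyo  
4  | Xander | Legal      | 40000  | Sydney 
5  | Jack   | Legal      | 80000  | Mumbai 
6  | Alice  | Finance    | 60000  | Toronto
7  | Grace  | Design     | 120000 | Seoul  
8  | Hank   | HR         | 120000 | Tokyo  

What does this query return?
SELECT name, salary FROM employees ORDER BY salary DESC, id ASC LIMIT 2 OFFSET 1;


Sort by salary DESC (id ASC tiebreak), then skip 1 and take 2
Rows 2 through 3

2 rows:
Hank, 120000
Uma, 110000


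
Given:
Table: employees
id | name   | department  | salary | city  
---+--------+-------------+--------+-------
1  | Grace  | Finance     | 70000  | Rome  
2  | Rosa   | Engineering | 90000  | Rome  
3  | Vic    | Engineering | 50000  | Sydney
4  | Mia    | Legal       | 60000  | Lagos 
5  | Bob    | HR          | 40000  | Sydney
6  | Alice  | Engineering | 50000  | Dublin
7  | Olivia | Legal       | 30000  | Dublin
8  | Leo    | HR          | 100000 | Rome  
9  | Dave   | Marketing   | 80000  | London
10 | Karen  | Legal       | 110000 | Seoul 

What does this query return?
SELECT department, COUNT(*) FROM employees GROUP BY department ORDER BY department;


Assigning each row to its department group:
  Grace -> Finance
  Rosa -> Engineering
  Vic -> Engineering
  Mia -> Legal
  Bob -> HR
  Alice -> Engineering
  Olivia -> Legal
  Leo -> HR
  Dave -> Marketing
  Karen -> Legal


5 groups:
Engineering, 3
Finance, 1
HR, 2
Legal, 3
Marketing, 1


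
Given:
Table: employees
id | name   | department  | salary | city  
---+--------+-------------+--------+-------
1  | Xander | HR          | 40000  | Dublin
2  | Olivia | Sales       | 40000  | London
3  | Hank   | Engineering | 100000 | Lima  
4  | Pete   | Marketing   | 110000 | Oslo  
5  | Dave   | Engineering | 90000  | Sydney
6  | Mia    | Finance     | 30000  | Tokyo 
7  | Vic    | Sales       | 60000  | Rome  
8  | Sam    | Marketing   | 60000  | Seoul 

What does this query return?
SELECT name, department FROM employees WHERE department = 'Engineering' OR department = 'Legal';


Filtering: department = 'Engineering' OR 'Legal'
Matching: 2 rows

2 rows:
Hank, Engineering
Dave, Engineering


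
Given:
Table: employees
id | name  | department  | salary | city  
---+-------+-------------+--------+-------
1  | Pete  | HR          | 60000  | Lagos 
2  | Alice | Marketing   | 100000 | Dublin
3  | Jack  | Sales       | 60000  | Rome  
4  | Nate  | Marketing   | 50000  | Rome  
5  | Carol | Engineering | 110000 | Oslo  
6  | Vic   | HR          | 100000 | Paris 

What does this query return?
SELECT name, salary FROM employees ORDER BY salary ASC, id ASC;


Sorting by salary ASC, then id ASC for ties

6 rows:
Nate, 50000
Pete, 60000
Jack, 60000
Alice, 100000
Vic, 100000
Carol, 110000
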